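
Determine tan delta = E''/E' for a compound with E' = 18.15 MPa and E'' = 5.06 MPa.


tan delta = E'' / E'
= 5.06 / 18.15
= 0.2788

tan delta = 0.2788


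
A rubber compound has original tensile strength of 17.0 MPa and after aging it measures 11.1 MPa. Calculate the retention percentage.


Retention = aged / original * 100
= 11.1 / 17.0 * 100
= 65.3%

65.3%


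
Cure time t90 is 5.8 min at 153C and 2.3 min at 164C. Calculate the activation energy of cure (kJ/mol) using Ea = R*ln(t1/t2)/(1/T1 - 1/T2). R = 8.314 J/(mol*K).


T1 = 426.15 K, T2 = 437.15 K
1/T1 - 1/T2 = 5.9047e-05
ln(t1/t2) = ln(5.8/2.3) = 0.9249
Ea = 8.314 * 0.9249 / 5.9047e-05 = 130235.0860 J/mol
Ea = 130.24 kJ/mol

130.24 kJ/mol


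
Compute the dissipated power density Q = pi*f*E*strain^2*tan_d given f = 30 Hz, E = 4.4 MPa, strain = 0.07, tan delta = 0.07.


Q = pi * f * E * strain^2 * tan_d
= pi * 30 * 4.4 * 0.07^2 * 0.07
= pi * 30 * 4.4 * 0.0049 * 0.07
= 0.1422

Q = 0.1422


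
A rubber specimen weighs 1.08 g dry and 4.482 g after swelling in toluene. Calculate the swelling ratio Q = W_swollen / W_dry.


Q = W_swollen / W_dry
Q = 4.482 / 1.08
Q = 4.15

Q = 4.15


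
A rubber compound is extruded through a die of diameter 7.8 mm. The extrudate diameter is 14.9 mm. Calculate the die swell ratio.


Die swell ratio = D_extrudate / D_die
= 14.9 / 7.8
= 1.91

Die swell = 1.91


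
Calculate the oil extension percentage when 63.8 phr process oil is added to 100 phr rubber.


Oil % = oil / (100 + oil) * 100
= 63.8 / (100 + 63.8) * 100
= 63.8 / 163.8 * 100
= 38.95%

38.95%


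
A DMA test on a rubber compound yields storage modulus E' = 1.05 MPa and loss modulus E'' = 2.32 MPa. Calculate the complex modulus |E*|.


|E*| = sqrt(E'^2 + E''^2)
= sqrt(1.05^2 + 2.32^2)
= sqrt(1.1025 + 5.3824)
= 2.547 MPa

2.547 MPa


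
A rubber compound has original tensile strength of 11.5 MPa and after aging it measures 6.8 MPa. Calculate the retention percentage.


Retention = aged / original * 100
= 6.8 / 11.5 * 100
= 59.1%

59.1%


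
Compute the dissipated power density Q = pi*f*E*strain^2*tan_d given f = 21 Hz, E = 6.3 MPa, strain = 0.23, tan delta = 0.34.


Q = pi * f * E * strain^2 * tan_d
= pi * 21 * 6.3 * 0.23^2 * 0.34
= pi * 21 * 6.3 * 0.0529 * 0.34
= 7.4756

Q = 7.4756


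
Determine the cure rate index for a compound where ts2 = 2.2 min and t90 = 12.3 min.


CRI = 100 / (t90 - ts2)
= 100 / (12.3 - 2.2)
= 100 / 10.1
= 9.9 min^-1

9.9 min^-1


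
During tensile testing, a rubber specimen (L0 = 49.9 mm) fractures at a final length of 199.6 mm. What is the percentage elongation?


Elongation = (Lf - L0) / L0 * 100
= (199.6 - 49.9) / 49.9 * 100
= 149.7 / 49.9 * 100
= 300.0%

300.0%


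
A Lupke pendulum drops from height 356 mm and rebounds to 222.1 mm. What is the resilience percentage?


Resilience = h_rebound / h_drop * 100
= 222.1 / 356 * 100
= 62.4%

62.4%


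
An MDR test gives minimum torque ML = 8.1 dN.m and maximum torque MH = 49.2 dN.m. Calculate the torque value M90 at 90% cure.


M90 = ML + 0.9 * (MH - ML)
M90 = 8.1 + 0.9 * (49.2 - 8.1)
M90 = 8.1 + 0.9 * 41.1
M90 = 45.09 dN.m

45.09 dN.m


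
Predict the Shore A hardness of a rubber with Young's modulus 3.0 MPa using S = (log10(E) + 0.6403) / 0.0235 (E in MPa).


log10(E) = 0.0235*S - 0.6403  =>  S = (log10(E) + 0.6403) / 0.0235
log10(3.0) = 0.477121
S = (0.477121 + 0.6403) / 0.0235 = 1.117421 / 0.0235
S = 47.5

Shore A = 47.5


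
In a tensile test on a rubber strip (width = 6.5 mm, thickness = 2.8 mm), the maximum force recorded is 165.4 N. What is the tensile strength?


Area = width * thickness = 6.5 * 2.8 = 18.2 mm^2
TS = force / area = 165.4 / 18.2 = 9.09 MPa

9.09 MPa


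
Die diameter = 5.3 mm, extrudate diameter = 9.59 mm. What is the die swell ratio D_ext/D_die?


Die swell ratio = D_extrudate / D_die
= 9.59 / 5.3
= 1.809

Die swell = 1.809


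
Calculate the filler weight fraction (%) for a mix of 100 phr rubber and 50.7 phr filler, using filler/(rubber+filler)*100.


Filler % = filler / (rubber + filler) * 100
= 50.7 / (100 + 50.7) * 100
= 50.7 / 150.7 * 100
= 33.64%

33.64%


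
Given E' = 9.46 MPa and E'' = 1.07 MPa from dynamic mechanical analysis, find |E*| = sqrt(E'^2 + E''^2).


|E*| = sqrt(E'^2 + E''^2)
= sqrt(9.46^2 + 1.07^2)
= sqrt(89.4916 + 1.1449)
= 9.52 MPa

9.52 MPa


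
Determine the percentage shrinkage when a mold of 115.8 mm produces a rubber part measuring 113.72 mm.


Shrinkage = (mold - part) / mold * 100
= (115.8 - 113.72) / 115.8 * 100
= 2.08 / 115.8 * 100
= 1.8%

1.8%


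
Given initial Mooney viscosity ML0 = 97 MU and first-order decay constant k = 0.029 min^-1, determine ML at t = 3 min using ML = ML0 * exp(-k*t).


ML = ML0 * exp(-k * t)
ML = 97 * exp(-0.029 * 3)
ML = 97 * 0.9167
ML = 88.92 MU

88.92 MU


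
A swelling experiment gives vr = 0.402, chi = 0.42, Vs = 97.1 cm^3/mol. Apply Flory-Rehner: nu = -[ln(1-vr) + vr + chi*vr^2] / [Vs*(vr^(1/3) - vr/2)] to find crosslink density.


ln(1 - vr) = ln(1 - 0.402) = -0.5142
Numerator = -((-0.5142) + 0.402 + 0.42 * 0.402^2) = 0.0443
Denominator = 97.1 * (0.402^(1/3) - 0.402/2) = 52.1458
nu = 0.0443 / 52.1458 = 8.4936e-04 mol/cm^3

8.4936e-04 mol/cm^3


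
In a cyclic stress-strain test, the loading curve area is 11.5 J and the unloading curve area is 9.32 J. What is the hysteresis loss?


Hysteresis loss = loading - unloading
= 11.5 - 9.32
= 2.18 J

2.18 J


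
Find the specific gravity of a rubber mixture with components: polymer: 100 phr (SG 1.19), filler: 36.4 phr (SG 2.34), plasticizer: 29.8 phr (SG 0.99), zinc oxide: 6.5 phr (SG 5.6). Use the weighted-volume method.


Sum of weights = 172.7
Volume contributions:
  polymer: 100/1.19 = 84.0336
  filler: 36.4/2.34 = 15.5556
  plasticizer: 29.8/0.99 = 30.1010
  zinc oxide: 6.5/5.6 = 1.1607
Sum of volumes = 130.8509
SG = 172.7 / 130.8509 = 1.32

SG = 1.32


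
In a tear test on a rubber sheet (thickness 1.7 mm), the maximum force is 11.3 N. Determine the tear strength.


Tear strength = force / thickness
= 11.3 / 1.7
= 6.65 N/mm

6.65 N/mm


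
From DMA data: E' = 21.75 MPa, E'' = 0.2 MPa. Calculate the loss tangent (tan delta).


tan delta = E'' / E'
= 0.2 / 21.75
= 0.0092

tan delta = 0.0092


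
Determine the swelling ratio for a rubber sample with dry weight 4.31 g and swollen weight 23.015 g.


Q = W_swollen / W_dry
Q = 23.015 / 4.31
Q = 5.34

Q = 5.34


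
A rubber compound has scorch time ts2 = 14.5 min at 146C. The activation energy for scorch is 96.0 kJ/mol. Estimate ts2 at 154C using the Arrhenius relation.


Convert temperatures: T1 = 146 + 273.15 = 419.15 K, T2 = 154 + 273.15 = 427.15 K
ts2_new = 14.5 * exp(96000 / 8.314 * (1/427.15 - 1/419.15))
1/T2 - 1/T1 = -4.4683e-05
ts2_new = 8.66 min

8.66 min


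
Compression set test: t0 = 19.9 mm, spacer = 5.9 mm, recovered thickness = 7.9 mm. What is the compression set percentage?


CS = (t0 - recovered) / (t0 - ts) * 100
= (19.9 - 7.9) / (19.9 - 5.9) * 100
= 12.0 / 14.0 * 100
= 85.7%

85.7%


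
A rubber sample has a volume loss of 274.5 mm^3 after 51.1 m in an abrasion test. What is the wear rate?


Rate = volume_loss / distance
= 274.5 / 51.1
= 5.372 mm^3/m

5.372 mm^3/m


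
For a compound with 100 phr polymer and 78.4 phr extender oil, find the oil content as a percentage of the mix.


Oil % = oil / (100 + oil) * 100
= 78.4 / (100 + 78.4) * 100
= 78.4 / 178.4 * 100
= 43.95%

43.95%


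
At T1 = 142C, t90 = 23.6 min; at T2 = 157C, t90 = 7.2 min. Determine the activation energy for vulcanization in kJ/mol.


T1 = 415.15 K, T2 = 430.15 K
1/T1 - 1/T2 = 8.3997e-05
ln(t1/t2) = ln(23.6/7.2) = 1.1872
Ea = 8.314 * 1.1872 / 8.3997e-05 = 117504.6534 J/mol
Ea = 117.5 kJ/mol

117.5 kJ/mol


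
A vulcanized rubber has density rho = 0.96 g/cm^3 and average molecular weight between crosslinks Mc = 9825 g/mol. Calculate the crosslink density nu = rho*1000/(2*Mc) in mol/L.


nu = rho * 1000 / (2 * Mc)
nu = 0.96 * 1000 / (2 * 9825)
nu = 960.0 / 19650
nu = 0.0489 mol/L

0.0489 mol/L


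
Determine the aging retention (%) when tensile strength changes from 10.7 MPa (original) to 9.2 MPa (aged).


Retention = aged / original * 100
= 9.2 / 10.7 * 100
= 86.0%

86.0%


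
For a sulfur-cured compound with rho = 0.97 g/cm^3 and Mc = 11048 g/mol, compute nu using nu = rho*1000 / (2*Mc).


nu = rho * 1000 / (2 * Mc)
nu = 0.97 * 1000 / (2 * 11048)
nu = 970.0 / 22096
nu = 0.0439 mol/L

0.0439 mol/L


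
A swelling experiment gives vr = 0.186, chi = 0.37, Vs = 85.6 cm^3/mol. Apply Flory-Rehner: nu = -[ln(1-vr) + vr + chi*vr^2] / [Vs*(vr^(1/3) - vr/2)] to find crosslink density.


ln(1 - vr) = ln(1 - 0.186) = -0.2058
Numerator = -((-0.2058) + 0.186 + 0.37 * 0.186^2) = 0.0070
Denominator = 85.6 * (0.186^(1/3) - 0.186/2) = 40.9020
nu = 0.0070 / 40.9020 = 1.7100e-04 mol/cm^3

1.7100e-04 mol/cm^3


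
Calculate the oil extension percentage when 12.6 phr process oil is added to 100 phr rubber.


Oil % = oil / (100 + oil) * 100
= 12.6 / (100 + 12.6) * 100
= 12.6 / 112.6 * 100
= 11.19%

11.19%


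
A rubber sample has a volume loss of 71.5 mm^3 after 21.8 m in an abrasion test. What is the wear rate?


Rate = volume_loss / distance
= 71.5 / 21.8
= 3.28 mm^3/m

3.28 mm^3/m


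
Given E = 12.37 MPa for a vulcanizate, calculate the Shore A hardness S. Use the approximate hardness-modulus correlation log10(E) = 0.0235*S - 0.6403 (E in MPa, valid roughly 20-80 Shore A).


log10(E) = 0.0235*S - 0.6403  =>  S = (log10(E) + 0.6403) / 0.0235
log10(12.37) = 1.092370
S = (1.092370 + 0.6403) / 0.0235 = 1.732670 / 0.0235
S = 73.7

Shore A = 73.7


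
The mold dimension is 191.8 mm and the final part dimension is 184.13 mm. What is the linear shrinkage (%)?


Shrinkage = (mold - part) / mold * 100
= (191.8 - 184.13) / 191.8 * 100
= 7.67 / 191.8 * 100
= 4.0%

4.0%


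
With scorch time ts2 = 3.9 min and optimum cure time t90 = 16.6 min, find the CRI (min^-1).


CRI = 100 / (t90 - ts2)
= 100 / (16.6 - 3.9)
= 100 / 12.7
= 7.87 min^-1

7.87 min^-1


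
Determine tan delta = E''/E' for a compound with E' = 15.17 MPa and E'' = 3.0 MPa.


tan delta = E'' / E'
= 3.0 / 15.17
= 0.1978

tan delta = 0.1978


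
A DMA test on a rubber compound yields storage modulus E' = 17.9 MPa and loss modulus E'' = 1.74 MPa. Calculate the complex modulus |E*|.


|E*| = sqrt(E'^2 + E''^2)
= sqrt(17.9^2 + 1.74^2)
= sqrt(320.4100 + 3.0276)
= 17.984 MPa

17.984 MPa


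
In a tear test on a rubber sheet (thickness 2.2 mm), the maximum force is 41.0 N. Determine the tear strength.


Tear strength = force / thickness
= 41.0 / 2.2
= 18.64 N/mm

18.64 N/mm


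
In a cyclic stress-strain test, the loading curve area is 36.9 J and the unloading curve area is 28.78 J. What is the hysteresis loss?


Hysteresis loss = loading - unloading
= 36.9 - 28.78
= 8.12 J

8.12 J


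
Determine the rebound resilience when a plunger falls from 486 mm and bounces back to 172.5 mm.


Resilience = h_rebound / h_drop * 100
= 172.5 / 486 * 100
= 35.5%

35.5%


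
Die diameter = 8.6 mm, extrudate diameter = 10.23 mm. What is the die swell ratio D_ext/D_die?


Die swell ratio = D_extrudate / D_die
= 10.23 / 8.6
= 1.19

Die swell = 1.19


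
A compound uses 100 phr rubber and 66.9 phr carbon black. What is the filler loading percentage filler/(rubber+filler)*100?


Filler % = filler / (rubber + filler) * 100
= 66.9 / (100 + 66.9) * 100
= 66.9 / 166.9 * 100
= 40.08%

40.08%


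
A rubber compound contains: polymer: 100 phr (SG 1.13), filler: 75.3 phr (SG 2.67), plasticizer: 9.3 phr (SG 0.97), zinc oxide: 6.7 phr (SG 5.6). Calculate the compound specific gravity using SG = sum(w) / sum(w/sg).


Sum of weights = 191.3
Volume contributions:
  polymer: 100/1.13 = 88.4956
  filler: 75.3/2.67 = 28.2022
  plasticizer: 9.3/0.97 = 9.5876
  zinc oxide: 6.7/5.6 = 1.1964
Sum of volumes = 127.4819
SG = 191.3 / 127.4819 = 1.501

SG = 1.501


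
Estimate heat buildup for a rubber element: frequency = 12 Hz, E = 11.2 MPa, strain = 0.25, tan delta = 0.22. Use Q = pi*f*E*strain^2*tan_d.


Q = pi * f * E * strain^2 * tan_d
= pi * 12 * 11.2 * 0.25^2 * 0.22
= pi * 12 * 11.2 * 0.0625 * 0.22
= 5.8057

Q = 5.8057


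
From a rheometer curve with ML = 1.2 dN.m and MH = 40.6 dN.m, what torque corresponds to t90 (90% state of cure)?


M90 = ML + 0.9 * (MH - ML)
M90 = 1.2 + 0.9 * (40.6 - 1.2)
M90 = 1.2 + 0.9 * 39.4
M90 = 36.66 dN.m

36.66 dN.m


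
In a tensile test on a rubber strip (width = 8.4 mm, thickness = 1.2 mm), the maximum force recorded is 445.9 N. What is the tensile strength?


Area = width * thickness = 8.4 * 1.2 = 10.08 mm^2
TS = force / area = 445.9 / 10.08 = 44.24 MPa

44.24 MPa


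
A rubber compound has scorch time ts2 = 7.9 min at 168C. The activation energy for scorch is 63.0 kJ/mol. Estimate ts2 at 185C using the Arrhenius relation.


Convert temperatures: T1 = 168 + 273.15 = 441.15 K, T2 = 185 + 273.15 = 458.15 K
ts2_new = 7.9 * exp(63000 / 8.314 * (1/458.15 - 1/441.15))
1/T2 - 1/T1 = -8.4111e-05
ts2_new = 4.18 min

4.18 min


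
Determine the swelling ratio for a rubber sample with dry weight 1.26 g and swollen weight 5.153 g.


Q = W_swollen / W_dry
Q = 5.153 / 1.26
Q = 4.09

Q = 4.09


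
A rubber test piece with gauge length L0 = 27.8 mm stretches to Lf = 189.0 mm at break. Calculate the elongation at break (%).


Elongation = (Lf - L0) / L0 * 100
= (189.0 - 27.8) / 27.8 * 100
= 161.2 / 27.8 * 100
= 579.9%

579.9%


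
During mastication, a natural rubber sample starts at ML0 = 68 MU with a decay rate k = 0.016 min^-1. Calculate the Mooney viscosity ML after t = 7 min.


ML = ML0 * exp(-k * t)
ML = 68 * exp(-0.016 * 7)
ML = 68 * 0.8940
ML = 60.8 MU

60.8 MU


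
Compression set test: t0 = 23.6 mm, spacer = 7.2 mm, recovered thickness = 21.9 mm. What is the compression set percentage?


CS = (t0 - recovered) / (t0 - ts) * 100
= (23.6 - 21.9) / (23.6 - 7.2) * 100
= 1.7 / 16.4 * 100
= 10.4%

10.4%


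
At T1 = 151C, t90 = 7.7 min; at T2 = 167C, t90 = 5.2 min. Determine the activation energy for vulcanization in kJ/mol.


T1 = 424.15 K, T2 = 440.15 K
1/T1 - 1/T2 = 8.5704e-05
ln(t1/t2) = ln(7.7/5.2) = 0.3926
Ea = 8.314 * 0.3926 / 8.5704e-05 = 38081.8593 J/mol
Ea = 38.08 kJ/mol

38.08 kJ/mol


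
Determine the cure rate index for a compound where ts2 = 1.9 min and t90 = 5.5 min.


CRI = 100 / (t90 - ts2)
= 100 / (5.5 - 1.9)
= 100 / 3.6
= 27.78 min^-1

27.78 min^-1


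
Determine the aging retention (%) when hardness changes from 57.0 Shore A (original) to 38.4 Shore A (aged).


Retention = aged / original * 100
= 38.4 / 57.0 * 100
= 67.4%

67.4%


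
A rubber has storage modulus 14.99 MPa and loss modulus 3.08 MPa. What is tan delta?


tan delta = E'' / E'
= 3.08 / 14.99
= 0.2055

tan delta = 0.2055


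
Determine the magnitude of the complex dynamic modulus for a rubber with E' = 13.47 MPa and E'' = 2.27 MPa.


|E*| = sqrt(E'^2 + E''^2)
= sqrt(13.47^2 + 2.27^2)
= sqrt(181.4409 + 5.1529)
= 13.66 MPa

13.66 MPa


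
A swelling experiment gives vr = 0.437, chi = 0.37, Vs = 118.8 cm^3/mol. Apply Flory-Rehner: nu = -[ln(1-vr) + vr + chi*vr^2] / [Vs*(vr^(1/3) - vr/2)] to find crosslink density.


ln(1 - vr) = ln(1 - 0.437) = -0.5745
Numerator = -((-0.5745) + 0.437 + 0.37 * 0.437^2) = 0.0668
Denominator = 118.8 * (0.437^(1/3) - 0.437/2) = 64.1945
nu = 0.0668 / 64.1945 = 0.0010 mol/cm^3

0.0010 mol/cm^3


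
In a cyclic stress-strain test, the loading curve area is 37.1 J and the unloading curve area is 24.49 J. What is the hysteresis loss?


Hysteresis loss = loading - unloading
= 37.1 - 24.49
= 12.61 J

12.61 J


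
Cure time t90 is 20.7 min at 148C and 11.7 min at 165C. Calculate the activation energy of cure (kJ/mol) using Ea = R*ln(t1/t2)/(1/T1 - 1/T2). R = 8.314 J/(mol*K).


T1 = 421.15 K, T2 = 438.15 K
1/T1 - 1/T2 = 9.2128e-05
ln(t1/t2) = ln(20.7/11.7) = 0.5705
Ea = 8.314 * 0.5705 / 9.2128e-05 = 51488.5327 J/mol
Ea = 51.49 kJ/mol

51.49 kJ/mol


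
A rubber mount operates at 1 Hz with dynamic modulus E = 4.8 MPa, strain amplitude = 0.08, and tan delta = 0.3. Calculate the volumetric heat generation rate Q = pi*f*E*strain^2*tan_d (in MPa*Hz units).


Q = pi * f * E * strain^2 * tan_d
= pi * 1 * 4.8 * 0.08^2 * 0.3
= pi * 1 * 4.8 * 0.0064 * 0.3
= 0.0290

Q = 0.0290


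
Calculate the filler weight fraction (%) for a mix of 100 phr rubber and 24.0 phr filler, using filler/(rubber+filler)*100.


Filler % = filler / (rubber + filler) * 100
= 24.0 / (100 + 24.0) * 100
= 24.0 / 124.0 * 100
= 19.35%

19.35%


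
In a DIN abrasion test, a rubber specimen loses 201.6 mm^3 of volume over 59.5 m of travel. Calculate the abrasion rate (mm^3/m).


Rate = volume_loss / distance
= 201.6 / 59.5
= 3.388 mm^3/m

3.388 mm^3/m


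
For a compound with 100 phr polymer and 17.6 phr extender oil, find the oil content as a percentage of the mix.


Oil % = oil / (100 + oil) * 100
= 17.6 / (100 + 17.6) * 100
= 17.6 / 117.6 * 100
= 14.97%

14.97%


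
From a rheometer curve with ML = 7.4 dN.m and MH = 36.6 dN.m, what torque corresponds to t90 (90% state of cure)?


M90 = ML + 0.9 * (MH - ML)
M90 = 7.4 + 0.9 * (36.6 - 7.4)
M90 = 7.4 + 0.9 * 29.2
M90 = 33.68 dN.m

33.68 dN.m


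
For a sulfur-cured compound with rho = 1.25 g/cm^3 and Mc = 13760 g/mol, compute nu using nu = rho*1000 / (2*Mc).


nu = rho * 1000 / (2 * Mc)
nu = 1.25 * 1000 / (2 * 13760)
nu = 1250.0 / 27520
nu = 0.0454 mol/L

0.0454 mol/L


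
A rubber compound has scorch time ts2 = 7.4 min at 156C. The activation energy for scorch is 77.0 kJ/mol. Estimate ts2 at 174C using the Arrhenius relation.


Convert temperatures: T1 = 156 + 273.15 = 429.15 K, T2 = 174 + 273.15 = 447.15 K
ts2_new = 7.4 * exp(77000 / 8.314 * (1/447.15 - 1/429.15))
1/T2 - 1/T1 = -9.3802e-05
ts2_new = 3.1 min

3.1 min


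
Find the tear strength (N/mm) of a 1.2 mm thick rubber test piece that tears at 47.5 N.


Tear strength = force / thickness
= 47.5 / 1.2
= 39.58 N/mm

39.58 N/mm


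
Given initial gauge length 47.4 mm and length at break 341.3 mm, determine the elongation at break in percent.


Elongation = (Lf - L0) / L0 * 100
= (341.3 - 47.4) / 47.4 * 100
= 293.9 / 47.4 * 100
= 620.0%

620.0%


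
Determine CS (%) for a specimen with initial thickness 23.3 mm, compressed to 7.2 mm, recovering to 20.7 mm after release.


CS = (t0 - recovered) / (t0 - ts) * 100
= (23.3 - 20.7) / (23.3 - 7.2) * 100
= 2.6 / 16.1 * 100
= 16.1%

16.1%


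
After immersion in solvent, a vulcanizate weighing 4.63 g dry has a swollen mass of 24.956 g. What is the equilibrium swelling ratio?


Q = W_swollen / W_dry
Q = 24.956 / 4.63
Q = 5.39

Q = 5.39


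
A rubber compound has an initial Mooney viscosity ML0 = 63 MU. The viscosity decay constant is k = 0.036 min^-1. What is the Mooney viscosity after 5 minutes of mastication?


ML = ML0 * exp(-k * t)
ML = 63 * exp(-0.036 * 5)
ML = 63 * 0.8353
ML = 52.62 MU

52.62 MU


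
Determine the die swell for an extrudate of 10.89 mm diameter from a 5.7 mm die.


Die swell ratio = D_extrudate / D_die
= 10.89 / 5.7
= 1.911

Die swell = 1.911


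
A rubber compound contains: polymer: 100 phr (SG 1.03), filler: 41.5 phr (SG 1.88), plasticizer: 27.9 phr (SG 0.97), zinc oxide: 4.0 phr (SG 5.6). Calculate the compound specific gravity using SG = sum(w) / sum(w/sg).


Sum of weights = 173.4
Volume contributions:
  polymer: 100/1.03 = 97.0874
  filler: 41.5/1.88 = 22.0745
  plasticizer: 27.9/0.97 = 28.7629
  zinc oxide: 4.0/5.6 = 0.7143
Sum of volumes = 148.6390
SG = 173.4 / 148.6390 = 1.167

SG = 1.167


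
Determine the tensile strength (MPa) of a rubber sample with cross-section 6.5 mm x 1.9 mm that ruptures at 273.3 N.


Area = width * thickness = 6.5 * 1.9 = 12.35 mm^2
TS = force / area = 273.3 / 12.35 = 22.13 MPa

22.13 MPa


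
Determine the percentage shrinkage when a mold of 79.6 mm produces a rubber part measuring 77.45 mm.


Shrinkage = (mold - part) / mold * 100
= (79.6 - 77.45) / 79.6 * 100
= 2.15 / 79.6 * 100
= 2.7%

2.7%


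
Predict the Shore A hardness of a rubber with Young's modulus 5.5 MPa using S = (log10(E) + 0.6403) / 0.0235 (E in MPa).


log10(E) = 0.0235*S - 0.6403  =>  S = (log10(E) + 0.6403) / 0.0235
log10(5.5) = 0.740363
S = (0.740363 + 0.6403) / 0.0235 = 1.380663 / 0.0235
S = 58.8

Shore A = 58.8


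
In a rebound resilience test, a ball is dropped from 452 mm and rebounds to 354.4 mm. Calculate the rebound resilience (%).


Resilience = h_rebound / h_drop * 100
= 354.4 / 452 * 100
= 78.4%

78.4%


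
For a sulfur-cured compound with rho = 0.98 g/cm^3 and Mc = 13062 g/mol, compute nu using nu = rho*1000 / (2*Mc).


nu = rho * 1000 / (2 * Mc)
nu = 0.98 * 1000 / (2 * 13062)
nu = 980.0 / 26124
nu = 0.0375 mol/L

0.0375 mol/L


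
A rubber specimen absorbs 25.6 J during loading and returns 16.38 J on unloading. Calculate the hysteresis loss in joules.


Hysteresis loss = loading - unloading
= 25.6 - 16.38
= 9.22 J

9.22 J


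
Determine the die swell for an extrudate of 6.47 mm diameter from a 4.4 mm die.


Die swell ratio = D_extrudate / D_die
= 6.47 / 4.4
= 1.47

Die swell = 1.47


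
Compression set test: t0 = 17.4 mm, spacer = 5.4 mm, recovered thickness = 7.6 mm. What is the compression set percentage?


CS = (t0 - recovered) / (t0 - ts) * 100
= (17.4 - 7.6) / (17.4 - 5.4) * 100
= 9.8 / 12.0 * 100
= 81.7%

81.7%


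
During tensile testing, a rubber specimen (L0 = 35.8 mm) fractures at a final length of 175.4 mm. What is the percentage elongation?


Elongation = (Lf - L0) / L0 * 100
= (175.4 - 35.8) / 35.8 * 100
= 139.6 / 35.8 * 100
= 389.9%

389.9%


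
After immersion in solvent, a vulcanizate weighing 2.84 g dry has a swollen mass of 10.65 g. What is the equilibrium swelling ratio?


Q = W_swollen / W_dry
Q = 10.65 / 2.84
Q = 3.75

Q = 3.75


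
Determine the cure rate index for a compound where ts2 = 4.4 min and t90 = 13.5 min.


CRI = 100 / (t90 - ts2)
= 100 / (13.5 - 4.4)
= 100 / 9.1
= 10.99 min^-1

10.99 min^-1


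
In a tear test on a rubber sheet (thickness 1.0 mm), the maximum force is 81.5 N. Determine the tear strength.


Tear strength = force / thickness
= 81.5 / 1.0
= 81.5 N/mm

81.5 N/mm


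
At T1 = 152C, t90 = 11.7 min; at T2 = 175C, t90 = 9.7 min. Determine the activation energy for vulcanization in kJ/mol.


T1 = 425.15 K, T2 = 448.15 K
1/T1 - 1/T2 = 1.2072e-04
ln(t1/t2) = ln(11.7/9.7) = 0.1875
Ea = 8.314 * 0.1875 / 1.2072e-04 = 12911.0996 J/mol
Ea = 12.91 kJ/mol

12.91 kJ/mol


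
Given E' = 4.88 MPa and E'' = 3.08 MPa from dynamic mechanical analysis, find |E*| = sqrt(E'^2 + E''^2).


|E*| = sqrt(E'^2 + E''^2)
= sqrt(4.88^2 + 3.08^2)
= sqrt(23.8144 + 9.4864)
= 5.771 MPa

5.771 MPa


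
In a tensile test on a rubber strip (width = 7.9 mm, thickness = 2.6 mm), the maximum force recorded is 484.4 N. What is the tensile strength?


Area = width * thickness = 7.9 * 2.6 = 20.54 mm^2
TS = force / area = 484.4 / 20.54 = 23.58 MPa

23.58 MPa


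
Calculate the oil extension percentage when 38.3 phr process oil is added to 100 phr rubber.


Oil % = oil / (100 + oil) * 100
= 38.3 / (100 + 38.3) * 100
= 38.3 / 138.3 * 100
= 27.69%

27.69%


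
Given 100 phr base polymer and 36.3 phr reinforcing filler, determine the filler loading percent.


Filler % = filler / (rubber + filler) * 100
= 36.3 / (100 + 36.3) * 100
= 36.3 / 136.3 * 100
= 26.63%

26.63%


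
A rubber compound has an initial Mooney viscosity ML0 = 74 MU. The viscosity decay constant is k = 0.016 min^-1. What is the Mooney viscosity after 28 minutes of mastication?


ML = ML0 * exp(-k * t)
ML = 74 * exp(-0.016 * 28)
ML = 74 * 0.6389
ML = 47.28 MU

47.28 MU


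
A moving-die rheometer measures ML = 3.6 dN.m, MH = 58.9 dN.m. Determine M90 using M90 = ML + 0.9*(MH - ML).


M90 = ML + 0.9 * (MH - ML)
M90 = 3.6 + 0.9 * (58.9 - 3.6)
M90 = 3.6 + 0.9 * 55.3
M90 = 53.37 dN.m

53.37 dN.m


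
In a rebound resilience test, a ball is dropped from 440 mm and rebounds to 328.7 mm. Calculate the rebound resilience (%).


Resilience = h_rebound / h_drop * 100
= 328.7 / 440 * 100
= 74.7%

74.7%


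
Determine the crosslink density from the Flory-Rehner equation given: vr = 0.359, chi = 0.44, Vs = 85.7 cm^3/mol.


ln(1 - vr) = ln(1 - 0.359) = -0.4447
Numerator = -((-0.4447) + 0.359 + 0.44 * 0.359^2) = 0.0290
Denominator = 85.7 * (0.359^(1/3) - 0.359/2) = 45.5255
nu = 0.0290 / 45.5255 = 6.3741e-04 mol/cm^3

6.3741e-04 mol/cm^3


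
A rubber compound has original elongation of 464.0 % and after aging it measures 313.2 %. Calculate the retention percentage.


Retention = aged / original * 100
= 313.2 / 464.0 * 100
= 67.5%

67.5%


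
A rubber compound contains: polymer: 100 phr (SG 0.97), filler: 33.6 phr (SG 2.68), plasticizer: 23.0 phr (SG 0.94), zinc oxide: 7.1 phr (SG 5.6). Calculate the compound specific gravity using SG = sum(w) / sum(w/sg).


Sum of weights = 163.7
Volume contributions:
  polymer: 100/0.97 = 103.0928
  filler: 33.6/2.68 = 12.5373
  plasticizer: 23.0/0.94 = 24.4681
  zinc oxide: 7.1/5.6 = 1.2679
Sum of volumes = 141.3660
SG = 163.7 / 141.3660 = 1.158

SG = 1.158


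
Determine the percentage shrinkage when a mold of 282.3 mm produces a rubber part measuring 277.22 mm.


Shrinkage = (mold - part) / mold * 100
= (282.3 - 277.22) / 282.3 * 100
= 5.08 / 282.3 * 100
= 1.8%

1.8%


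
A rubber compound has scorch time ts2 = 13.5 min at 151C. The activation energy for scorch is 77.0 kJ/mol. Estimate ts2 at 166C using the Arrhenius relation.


Convert temperatures: T1 = 151 + 273.15 = 424.15 K, T2 = 166 + 273.15 = 439.15 K
ts2_new = 13.5 * exp(77000 / 8.314 * (1/439.15 - 1/424.15))
1/T2 - 1/T1 = -8.0530e-05
ts2_new = 6.4 min

6.4 min


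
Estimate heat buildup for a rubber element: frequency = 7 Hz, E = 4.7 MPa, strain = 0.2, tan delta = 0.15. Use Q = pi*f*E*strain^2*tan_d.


Q = pi * f * E * strain^2 * tan_d
= pi * 7 * 4.7 * 0.2^2 * 0.15
= pi * 7 * 4.7 * 0.0400 * 0.15
= 0.6202

Q = 0.6202


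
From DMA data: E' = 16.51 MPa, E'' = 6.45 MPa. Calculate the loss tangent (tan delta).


tan delta = E'' / E'
= 6.45 / 16.51
= 0.3907

tan delta = 0.3907


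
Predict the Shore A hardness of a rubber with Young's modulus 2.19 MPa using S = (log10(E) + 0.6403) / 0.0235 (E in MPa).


log10(E) = 0.0235*S - 0.6403  =>  S = (log10(E) + 0.6403) / 0.0235
log10(2.19) = 0.340444
S = (0.340444 + 0.6403) / 0.0235 = 0.980744 / 0.0235
S = 41.7

Shore A = 41.7


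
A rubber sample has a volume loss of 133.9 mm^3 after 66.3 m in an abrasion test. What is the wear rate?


Rate = volume_loss / distance
= 133.9 / 66.3
= 2.02 mm^3/m

2.02 mm^3/m


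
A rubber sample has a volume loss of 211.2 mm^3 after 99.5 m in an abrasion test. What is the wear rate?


Rate = volume_loss / distance
= 211.2 / 99.5
= 2.123 mm^3/m

2.123 mm^3/m


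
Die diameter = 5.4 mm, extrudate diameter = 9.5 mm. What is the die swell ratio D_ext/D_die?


Die swell ratio = D_extrudate / D_die
= 9.5 / 5.4
= 1.759

Die swell = 1.759


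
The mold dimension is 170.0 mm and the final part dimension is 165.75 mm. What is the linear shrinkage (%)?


Shrinkage = (mold - part) / mold * 100
= (170.0 - 165.75) / 170.0 * 100
= 4.25 / 170.0 * 100
= 2.5%

2.5%


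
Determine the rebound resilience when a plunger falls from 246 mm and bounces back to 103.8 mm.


Resilience = h_rebound / h_drop * 100
= 103.8 / 246 * 100
= 42.2%

42.2%


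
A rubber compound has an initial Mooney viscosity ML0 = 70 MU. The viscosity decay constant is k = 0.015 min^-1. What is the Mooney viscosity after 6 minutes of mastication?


ML = ML0 * exp(-k * t)
ML = 70 * exp(-0.015 * 6)
ML = 70 * 0.9139
ML = 63.98 MU

63.98 MU


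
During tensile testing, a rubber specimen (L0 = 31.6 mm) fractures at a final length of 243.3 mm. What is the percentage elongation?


Elongation = (Lf - L0) / L0 * 100
= (243.3 - 31.6) / 31.6 * 100
= 211.7 / 31.6 * 100
= 669.9%

669.9%


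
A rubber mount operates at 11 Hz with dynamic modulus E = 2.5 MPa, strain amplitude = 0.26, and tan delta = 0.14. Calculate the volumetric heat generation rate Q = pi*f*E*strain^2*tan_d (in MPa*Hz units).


Q = pi * f * E * strain^2 * tan_d
= pi * 11 * 2.5 * 0.26^2 * 0.14
= pi * 11 * 2.5 * 0.0676 * 0.14
= 0.8176

Q = 0.8176


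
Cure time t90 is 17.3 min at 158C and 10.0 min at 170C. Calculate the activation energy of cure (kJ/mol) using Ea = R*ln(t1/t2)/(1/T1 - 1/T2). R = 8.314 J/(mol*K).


T1 = 431.15 K, T2 = 443.15 K
1/T1 - 1/T2 = 6.2806e-05
ln(t1/t2) = ln(17.3/10.0) = 0.5481
Ea = 8.314 * 0.5481 / 6.2806e-05 = 72557.8964 J/mol
Ea = 72.56 kJ/mol

72.56 kJ/mol


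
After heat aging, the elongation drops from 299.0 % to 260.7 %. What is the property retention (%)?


Retention = aged / original * 100
= 260.7 / 299.0 * 100
= 87.2%

87.2%


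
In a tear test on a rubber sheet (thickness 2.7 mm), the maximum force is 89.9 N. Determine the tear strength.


Tear strength = force / thickness
= 89.9 / 2.7
= 33.3 N/mm

33.3 N/mm


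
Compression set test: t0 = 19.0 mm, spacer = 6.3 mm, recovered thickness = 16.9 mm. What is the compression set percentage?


CS = (t0 - recovered) / (t0 - ts) * 100
= (19.0 - 16.9) / (19.0 - 6.3) * 100
= 2.1 / 12.7 * 100
= 16.5%

16.5%


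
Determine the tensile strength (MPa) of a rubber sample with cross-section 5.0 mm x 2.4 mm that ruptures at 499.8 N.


Area = width * thickness = 5.0 * 2.4 = 12.0 mm^2
TS = force / area = 499.8 / 12.0 = 41.65 MPa

41.65 MPa


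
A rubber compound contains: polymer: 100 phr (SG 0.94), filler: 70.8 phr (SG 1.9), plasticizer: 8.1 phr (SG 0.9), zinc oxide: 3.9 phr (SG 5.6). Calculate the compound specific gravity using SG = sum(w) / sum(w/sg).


Sum of weights = 182.8
Volume contributions:
  polymer: 100/0.94 = 106.3830
  filler: 70.8/1.9 = 37.2632
  plasticizer: 8.1/0.9 = 9.0000
  zinc oxide: 3.9/5.6 = 0.6964
Sum of volumes = 153.3426
SG = 182.8 / 153.3426 = 1.192

SG = 1.192


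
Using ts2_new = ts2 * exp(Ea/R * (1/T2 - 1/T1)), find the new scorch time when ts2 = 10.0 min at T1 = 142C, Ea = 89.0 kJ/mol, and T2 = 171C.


Convert temperatures: T1 = 142 + 273.15 = 415.15 K, T2 = 171 + 273.15 = 444.15 K
ts2_new = 10.0 * exp(89000 / 8.314 * (1/444.15 - 1/415.15))
1/T2 - 1/T1 = -1.5728e-04
ts2_new = 1.86 min

1.86 min


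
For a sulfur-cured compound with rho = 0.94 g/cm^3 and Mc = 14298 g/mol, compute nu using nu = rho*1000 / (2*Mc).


nu = rho * 1000 / (2 * Mc)
nu = 0.94 * 1000 / (2 * 14298)
nu = 940.0 / 28596
nu = 0.0329 mol/L

0.0329 mol/L


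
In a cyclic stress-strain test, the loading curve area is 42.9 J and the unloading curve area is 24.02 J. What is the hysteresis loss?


Hysteresis loss = loading - unloading
= 42.9 - 24.02
= 18.88 J

18.88 J


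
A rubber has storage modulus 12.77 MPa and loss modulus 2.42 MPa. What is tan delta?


tan delta = E'' / E'
= 2.42 / 12.77
= 0.1895

tan delta = 0.1895


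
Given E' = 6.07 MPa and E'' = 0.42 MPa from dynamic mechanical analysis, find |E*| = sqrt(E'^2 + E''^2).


|E*| = sqrt(E'^2 + E''^2)
= sqrt(6.07^2 + 0.42^2)
= sqrt(36.8449 + 0.1764)
= 6.085 MPa

6.085 MPa


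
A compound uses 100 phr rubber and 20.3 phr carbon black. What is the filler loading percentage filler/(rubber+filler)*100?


Filler % = filler / (rubber + filler) * 100
= 20.3 / (100 + 20.3) * 100
= 20.3 / 120.3 * 100
= 16.87%

16.87%


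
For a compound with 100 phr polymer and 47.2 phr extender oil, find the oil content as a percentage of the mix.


Oil % = oil / (100 + oil) * 100
= 47.2 / (100 + 47.2) * 100
= 47.2 / 147.2 * 100
= 32.07%

32.07%


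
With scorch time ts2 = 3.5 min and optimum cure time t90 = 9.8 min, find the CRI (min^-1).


CRI = 100 / (t90 - ts2)
= 100 / (9.8 - 3.5)
= 100 / 6.3
= 15.87 min^-1

15.87 min^-1


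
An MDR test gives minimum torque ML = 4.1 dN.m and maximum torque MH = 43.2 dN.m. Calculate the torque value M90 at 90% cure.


M90 = ML + 0.9 * (MH - ML)
M90 = 4.1 + 0.9 * (43.2 - 4.1)
M90 = 4.1 + 0.9 * 39.1
M90 = 39.29 dN.m

39.29 dN.m


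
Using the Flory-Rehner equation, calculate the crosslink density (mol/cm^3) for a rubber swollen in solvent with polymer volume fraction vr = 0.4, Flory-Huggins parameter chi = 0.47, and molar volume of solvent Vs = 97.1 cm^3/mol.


ln(1 - vr) = ln(1 - 0.4) = -0.5108
Numerator = -((-0.5108) + 0.4 + 0.47 * 0.4^2) = 0.0356
Denominator = 97.1 * (0.4^(1/3) - 0.4/2) = 52.1239
nu = 0.0356 / 52.1239 = 6.8348e-04 mol/cm^3

6.8348e-04 mol/cm^3


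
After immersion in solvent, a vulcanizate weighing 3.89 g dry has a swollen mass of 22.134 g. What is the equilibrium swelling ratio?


Q = W_swollen / W_dry
Q = 22.134 / 3.89
Q = 5.69

Q = 5.69


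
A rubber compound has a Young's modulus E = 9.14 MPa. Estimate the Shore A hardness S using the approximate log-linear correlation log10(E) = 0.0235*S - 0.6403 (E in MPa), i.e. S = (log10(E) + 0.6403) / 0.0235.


log10(E) = 0.0235*S - 0.6403  =>  S = (log10(E) + 0.6403) / 0.0235
log10(9.14) = 0.960946
S = (0.960946 + 0.6403) / 0.0235 = 1.601246 / 0.0235
S = 68.1

Shore A = 68.1


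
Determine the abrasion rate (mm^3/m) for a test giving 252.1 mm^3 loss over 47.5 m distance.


Rate = volume_loss / distance
= 252.1 / 47.5
= 5.307 mm^3/m

5.307 mm^3/m


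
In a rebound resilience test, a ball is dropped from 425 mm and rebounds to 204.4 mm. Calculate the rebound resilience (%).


Resilience = h_rebound / h_drop * 100
= 204.4 / 425 * 100
= 48.1%

48.1%


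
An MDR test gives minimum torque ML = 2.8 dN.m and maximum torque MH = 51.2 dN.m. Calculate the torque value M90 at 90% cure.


M90 = ML + 0.9 * (MH - ML)
M90 = 2.8 + 0.9 * (51.2 - 2.8)
M90 = 2.8 + 0.9 * 48.4
M90 = 46.36 dN.m

46.36 dN.m


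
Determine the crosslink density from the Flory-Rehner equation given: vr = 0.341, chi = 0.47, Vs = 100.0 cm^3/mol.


ln(1 - vr) = ln(1 - 0.341) = -0.4170
Numerator = -((-0.4170) + 0.341 + 0.47 * 0.341^2) = 0.0214
Denominator = 100.0 * (0.341^(1/3) - 0.341/2) = 52.8137
nu = 0.0214 / 52.8137 = 4.0481e-04 mol/cm^3

4.0481e-04 mol/cm^3


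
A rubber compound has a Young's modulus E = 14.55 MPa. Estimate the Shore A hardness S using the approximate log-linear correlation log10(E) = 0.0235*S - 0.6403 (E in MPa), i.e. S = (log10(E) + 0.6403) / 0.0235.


log10(E) = 0.0235*S - 0.6403  =>  S = (log10(E) + 0.6403) / 0.0235
log10(14.55) = 1.162863
S = (1.162863 + 0.6403) / 0.0235 = 1.803163 / 0.0235
S = 76.7

Shore A = 76.7


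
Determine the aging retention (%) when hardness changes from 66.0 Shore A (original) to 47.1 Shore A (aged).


Retention = aged / original * 100
= 47.1 / 66.0 * 100
= 71.4%

71.4%


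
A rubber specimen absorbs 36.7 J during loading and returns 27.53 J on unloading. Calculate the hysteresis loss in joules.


Hysteresis loss = loading - unloading
= 36.7 - 27.53
= 9.17 J

9.17 J


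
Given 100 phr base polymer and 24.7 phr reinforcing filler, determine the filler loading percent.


Filler % = filler / (rubber + filler) * 100
= 24.7 / (100 + 24.7) * 100
= 24.7 / 124.7 * 100
= 19.81%

19.81%


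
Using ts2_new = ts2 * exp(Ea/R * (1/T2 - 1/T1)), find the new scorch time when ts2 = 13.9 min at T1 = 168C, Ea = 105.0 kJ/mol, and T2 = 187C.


Convert temperatures: T1 = 168 + 273.15 = 441.15 K, T2 = 187 + 273.15 = 460.15 K
ts2_new = 13.9 * exp(105000 / 8.314 * (1/460.15 - 1/441.15))
1/T2 - 1/T1 = -9.3598e-05
ts2_new = 4.26 min

4.26 min


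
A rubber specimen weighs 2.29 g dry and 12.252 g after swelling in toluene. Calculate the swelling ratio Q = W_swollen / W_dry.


Q = W_swollen / W_dry
Q = 12.252 / 2.29
Q = 5.35

Q = 5.35


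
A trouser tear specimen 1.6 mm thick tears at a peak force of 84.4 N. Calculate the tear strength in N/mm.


Tear strength = force / thickness
= 84.4 / 1.6
= 52.75 N/mm

52.75 N/mm


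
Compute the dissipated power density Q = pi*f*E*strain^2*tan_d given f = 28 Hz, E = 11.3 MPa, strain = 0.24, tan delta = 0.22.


Q = pi * f * E * strain^2 * tan_d
= pi * 28 * 11.3 * 0.24^2 * 0.22
= pi * 28 * 11.3 * 0.0576 * 0.22
= 12.5960

Q = 12.5960


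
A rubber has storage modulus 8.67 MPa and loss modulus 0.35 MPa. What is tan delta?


tan delta = E'' / E'
= 0.35 / 8.67
= 0.0404

tan delta = 0.0404


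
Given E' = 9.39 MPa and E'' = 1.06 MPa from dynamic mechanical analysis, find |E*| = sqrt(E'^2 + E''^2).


|E*| = sqrt(E'^2 + E''^2)
= sqrt(9.39^2 + 1.06^2)
= sqrt(88.1721 + 1.1236)
= 9.45 MPa

9.45 MPa


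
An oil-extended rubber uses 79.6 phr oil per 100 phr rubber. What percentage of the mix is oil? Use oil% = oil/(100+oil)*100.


Oil % = oil / (100 + oil) * 100
= 79.6 / (100 + 79.6) * 100
= 79.6 / 179.6 * 100
= 44.32%

44.32%


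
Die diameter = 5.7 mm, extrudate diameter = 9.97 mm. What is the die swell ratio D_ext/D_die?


Die swell ratio = D_extrudate / D_die
= 9.97 / 5.7
= 1.749

Die swell = 1.749


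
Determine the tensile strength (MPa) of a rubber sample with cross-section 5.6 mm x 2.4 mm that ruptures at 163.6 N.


Area = width * thickness = 5.6 * 2.4 = 13.44 mm^2
TS = force / area = 163.6 / 13.44 = 12.17 MPa

12.17 MPa


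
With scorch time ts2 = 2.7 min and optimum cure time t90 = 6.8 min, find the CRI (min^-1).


CRI = 100 / (t90 - ts2)
= 100 / (6.8 - 2.7)
= 100 / 4.1
= 24.39 min^-1

24.39 min^-1


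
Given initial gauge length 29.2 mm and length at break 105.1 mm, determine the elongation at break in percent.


Elongation = (Lf - L0) / L0 * 100
= (105.1 - 29.2) / 29.2 * 100
= 75.9 / 29.2 * 100
= 259.9%

259.9%


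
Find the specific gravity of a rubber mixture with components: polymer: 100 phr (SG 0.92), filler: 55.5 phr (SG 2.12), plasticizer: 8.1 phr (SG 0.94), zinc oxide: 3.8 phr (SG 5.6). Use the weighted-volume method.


Sum of weights = 167.4
Volume contributions:
  polymer: 100/0.92 = 108.6957
  filler: 55.5/2.12 = 26.1792
  plasticizer: 8.1/0.94 = 8.6170
  zinc oxide: 3.8/5.6 = 0.6786
Sum of volumes = 144.1705
SG = 167.4 / 144.1705 = 1.161

SG = 1.161


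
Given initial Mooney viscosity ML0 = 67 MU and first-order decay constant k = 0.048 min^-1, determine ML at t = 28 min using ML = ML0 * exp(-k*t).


ML = ML0 * exp(-k * t)
ML = 67 * exp(-0.048 * 28)
ML = 67 * 0.2608
ML = 17.47 MU

17.47 MU


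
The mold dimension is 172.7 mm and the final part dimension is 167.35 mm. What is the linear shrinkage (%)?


Shrinkage = (mold - part) / mold * 100
= (172.7 - 167.35) / 172.7 * 100
= 5.35 / 172.7 * 100
= 3.1%

3.1%


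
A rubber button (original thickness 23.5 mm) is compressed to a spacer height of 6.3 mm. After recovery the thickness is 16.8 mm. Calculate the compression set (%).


CS = (t0 - recovered) / (t0 - ts) * 100
= (23.5 - 16.8) / (23.5 - 6.3) * 100
= 6.7 / 17.2 * 100
= 39.0%

39.0%


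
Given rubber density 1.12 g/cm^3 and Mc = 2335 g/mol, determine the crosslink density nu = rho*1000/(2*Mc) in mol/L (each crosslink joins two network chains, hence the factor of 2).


nu = rho * 1000 / (2 * Mc)
nu = 1.12 * 1000 / (2 * 2335)
nu = 1120.0 / 4670
nu = 0.2398 mol/L

0.2398 mol/L


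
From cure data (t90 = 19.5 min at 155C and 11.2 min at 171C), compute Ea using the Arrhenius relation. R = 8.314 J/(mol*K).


T1 = 428.15 K, T2 = 444.15 K
1/T1 - 1/T2 = 8.4138e-05
ln(t1/t2) = ln(19.5/11.2) = 0.5545
Ea = 8.314 * 0.5545 / 8.4138e-05 = 54792.0742 J/mol
Ea = 54.79 kJ/mol

54.79 kJ/mol


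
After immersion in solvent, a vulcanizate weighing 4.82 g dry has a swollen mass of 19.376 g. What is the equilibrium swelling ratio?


Q = W_swollen / W_dry
Q = 19.376 / 4.82
Q = 4.02

Q = 4.02


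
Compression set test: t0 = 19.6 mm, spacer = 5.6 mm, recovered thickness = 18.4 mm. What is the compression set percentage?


CS = (t0 - recovered) / (t0 - ts) * 100
= (19.6 - 18.4) / (19.6 - 5.6) * 100
= 1.2 / 14.0 * 100
= 8.6%

8.6%
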